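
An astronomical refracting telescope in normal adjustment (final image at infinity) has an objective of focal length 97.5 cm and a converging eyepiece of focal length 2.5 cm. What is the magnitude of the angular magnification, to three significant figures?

39.0

|M| = f_obj/|f_eye| = 97.5/2.5 = 39.000.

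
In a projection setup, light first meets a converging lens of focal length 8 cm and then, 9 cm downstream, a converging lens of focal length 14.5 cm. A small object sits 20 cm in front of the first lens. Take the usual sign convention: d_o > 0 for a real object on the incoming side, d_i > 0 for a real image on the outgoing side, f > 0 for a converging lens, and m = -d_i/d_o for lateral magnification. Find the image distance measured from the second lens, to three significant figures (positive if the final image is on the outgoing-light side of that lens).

Applying the thin-lens equation to the first lens, 1/8 = 1/20 + 1/d_i1, which gives d_i1 = 13.333 cm.
This image would form 13.333 cm past lens 1, i.e. 4.333 cm beyond lens 2, so it is a virtual object for lens 2: d_o2 = 9 - 13.333 = -4.333 cm.
Applying the thin-lens equation again with f_2 = 14.5 cm and d_o2 = -4.333 cm gives d_i2 = 3.336 cm.

3.34 cm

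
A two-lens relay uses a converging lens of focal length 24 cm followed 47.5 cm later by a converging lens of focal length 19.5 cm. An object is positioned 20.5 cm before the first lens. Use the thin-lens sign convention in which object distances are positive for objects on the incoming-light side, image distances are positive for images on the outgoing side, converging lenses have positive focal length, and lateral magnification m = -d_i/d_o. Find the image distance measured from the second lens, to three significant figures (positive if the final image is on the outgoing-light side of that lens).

21.8 cm

Applying the thin-lens equation to the first lens, 1/24 = 1/20.5 + 1/d_i1, which gives d_i1 = -140.571 cm.
With d_i1 < 0 the first image is virtual and lies on the object side; the object distance for lens 2 is d_o2 = 47.5 - (-140.571) = 188.071 cm.
Applying the thin-lens equation again with f_2 = 19.5 cm and d_o2 = 188.071 cm gives d_i2 = 21.756 cm.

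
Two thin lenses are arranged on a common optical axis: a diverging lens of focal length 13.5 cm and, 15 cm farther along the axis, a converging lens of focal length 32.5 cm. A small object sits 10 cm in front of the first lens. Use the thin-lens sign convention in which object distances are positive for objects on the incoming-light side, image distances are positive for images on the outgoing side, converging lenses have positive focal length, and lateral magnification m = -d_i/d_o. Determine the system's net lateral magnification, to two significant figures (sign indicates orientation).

1.6

First lens: d_i1 = 1/(1/(-13.5) - 1/10) = -5.745 cm.
m_1 = -(-5.745)/10 = 0.5745.
The intermediate image is virtual, 5.745 cm to the left of lens 1, so d_o2 = L - d_i1 = 15 - (-5.745) = 20.745 cm.
Second lens: d_i2 = 1/(1/32.5 - 1/(20.745)) = -57.353 cm.
m_2 = -(-57.353)/(20.745) = 2.7647.
Overall magnification: m = m_1 m_2 = 1.5882.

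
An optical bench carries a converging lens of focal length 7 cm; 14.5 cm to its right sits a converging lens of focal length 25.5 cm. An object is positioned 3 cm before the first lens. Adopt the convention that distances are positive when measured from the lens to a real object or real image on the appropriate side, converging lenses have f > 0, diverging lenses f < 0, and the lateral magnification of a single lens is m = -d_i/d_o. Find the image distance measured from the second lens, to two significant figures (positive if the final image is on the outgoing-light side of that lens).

-88 cm

Lens 1: 1/d_i1 = 1/f_1 - 1/d_o1 = 1/7 - 1/3 = -0.19048 cm^-1, so d_i1 = -5.250 cm.
With d_i1 < 0 the first image is virtual and lies on the object side; the object distance for lens 2 is d_o2 = 14.5 - (-5.250) = 19.750 cm.
Lens 2: 1/d_i2 = 1/f_2 - 1/d_o2 = 1/25.5 - 1/(19.750) = -0.01142 cm^-1, so d_i2 = -87.587 cm.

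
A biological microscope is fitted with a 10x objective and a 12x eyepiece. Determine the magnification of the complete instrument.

The overall magnification of a compound microscope is the product of the objective and eyepiece magnifications:
M = M_obj x M_eye = 10 x 12 = 120.

120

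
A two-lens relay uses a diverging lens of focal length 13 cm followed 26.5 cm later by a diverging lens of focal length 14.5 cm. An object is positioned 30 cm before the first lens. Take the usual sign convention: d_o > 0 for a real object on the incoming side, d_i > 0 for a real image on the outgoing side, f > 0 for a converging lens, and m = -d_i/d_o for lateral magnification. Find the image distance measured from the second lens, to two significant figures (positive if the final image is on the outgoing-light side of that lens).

First lens: d_i1 = 1/(1/(-13) - 1/30) = -9.070 cm.
With d_i1 < 0 the first image is virtual and lies on the object side; the object distance for lens 2 is d_o2 = 26.5 - (-9.070) = 35.570 cm.
Second lens: d_i2 = 1/(1/(-14.5) - 1/(35.570)) = -10.301 cm.

-10 cm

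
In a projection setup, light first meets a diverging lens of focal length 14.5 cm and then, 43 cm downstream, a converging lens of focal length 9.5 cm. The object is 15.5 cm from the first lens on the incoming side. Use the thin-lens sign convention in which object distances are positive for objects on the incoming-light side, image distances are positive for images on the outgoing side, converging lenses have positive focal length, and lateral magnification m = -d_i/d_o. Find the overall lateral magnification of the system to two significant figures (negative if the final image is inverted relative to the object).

Lens 1: 1/d_i1 = 1/f_1 - 1/d_o1 = 1/(-14.5) - 1/15.5 = -0.13348 cm^-1, so d_i1 = -7.492 cm.
m_1 = -(-7.492)/15.5 = 0.4833.
The intermediate image is virtual, 7.492 cm to the left of lens 1, so d_o2 = L - d_i1 = 43 - (-7.492) = 50.492 cm.
Lens 2: 1/d_i2 = 1/f_2 - 1/d_o2 = 1/9.5 - 1/(50.492) = 0.08546 cm^-1, so d_i2 = 11.702 cm.
m_2 = -(11.702)/(50.492) = -0.2318.
Total m = m_1 x m_2 = (0.4833)(-0.2318) = -0.1120.

-0.11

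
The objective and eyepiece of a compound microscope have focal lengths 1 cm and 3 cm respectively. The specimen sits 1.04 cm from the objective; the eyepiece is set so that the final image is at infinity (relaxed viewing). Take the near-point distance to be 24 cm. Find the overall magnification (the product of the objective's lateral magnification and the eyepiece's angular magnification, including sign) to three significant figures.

Objective: 1/d_i = 1/f_obj - 1/d_o = 1/1 - 1/1.04 = 0.03846 cm^-1, so d_i = 26.000 cm.
m_obj = -d_i/d_o = -26.000/1.04 = -25.000.
Eyepiece angular magnification (image at infinity): M_eye = D/f_e = 24/3 = 8.000.
Overall M = m_obj x M_eye = (-25.000)(8.000) = -200.00.

-200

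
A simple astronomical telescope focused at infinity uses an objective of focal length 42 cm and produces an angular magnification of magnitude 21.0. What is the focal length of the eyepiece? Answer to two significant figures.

|M| = f_obj/f_eye, so f_eye = f_obj/|M| = 42/21.0 = 2.000 cm.

2.0 cm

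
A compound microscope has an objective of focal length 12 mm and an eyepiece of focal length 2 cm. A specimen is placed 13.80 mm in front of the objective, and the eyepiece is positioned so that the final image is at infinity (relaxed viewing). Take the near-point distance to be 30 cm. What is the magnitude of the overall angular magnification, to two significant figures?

Convert to cm: f_obj = 12 mm = 1.2 cm; d_o = 13.80 mm = 1.38 cm.
Objective: 1/d_i = 1/f_obj - 1/d_o = 1/1.2 - 1/1.38 = 0.10870 cm^-1, so d_i = 9.200 cm.
m_obj = -d_i/d_o = -9.200/1.38 = -6.667.
Eyepiece angular magnification (image at infinity): M_eye = D/f_e = 30/2 = 15.000.
Overall M = m_obj x M_eye = (-6.667)(15.000) = -100.00.
|M| = 100.00.

100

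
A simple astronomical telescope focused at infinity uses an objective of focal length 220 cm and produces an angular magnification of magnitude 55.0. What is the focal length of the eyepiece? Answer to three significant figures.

4.00 cm

|M| = f_obj/f_eye, so f_eye = f_obj/|M| = 220/55.0 = 4.000 cm.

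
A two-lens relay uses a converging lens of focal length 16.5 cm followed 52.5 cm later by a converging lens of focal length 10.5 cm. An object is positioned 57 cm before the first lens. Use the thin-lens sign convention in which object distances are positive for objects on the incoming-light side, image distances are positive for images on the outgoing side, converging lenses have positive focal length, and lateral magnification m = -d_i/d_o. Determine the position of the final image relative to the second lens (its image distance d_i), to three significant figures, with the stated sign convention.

Lens 1: 1/d_i1 = 1/f_1 - 1/d_o1 = 1/16.5 - 1/57 = 0.04306 cm^-1, so d_i1 = 23.222 cm.
Object distance for lens 2: d_o2 = 52.5 - 23.222 = 29.278 cm.
Lens 2: 1/d_i2 = 1/f_2 - 1/d_o2 = 1/10.5 - 1/(29.278) = 0.06108 cm^-1, so d_i2 = 16.371 cm.

16.4 cm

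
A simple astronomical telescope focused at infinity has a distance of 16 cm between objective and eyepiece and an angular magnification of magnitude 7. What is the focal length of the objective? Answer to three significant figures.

In normal adjustment the tube length equals f_obj + f_eye and |M| = f_obj/f_eye.
So f_obj = 7 f_eye and 7 f_eye + f_eye = 16 cm, giving f_eye = 16/8 = 2.000 cm and f_obj = 14.000 cm.

14.0 cm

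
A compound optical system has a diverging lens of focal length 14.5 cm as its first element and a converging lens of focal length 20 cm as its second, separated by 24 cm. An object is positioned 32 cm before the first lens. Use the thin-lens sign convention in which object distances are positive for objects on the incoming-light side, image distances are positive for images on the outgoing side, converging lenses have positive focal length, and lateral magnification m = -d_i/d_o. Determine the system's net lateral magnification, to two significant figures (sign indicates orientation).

-0.45

Lens 1: 1/d_i1 = 1/f_1 - 1/d_o1 = 1/(-14.5) - 1/32 = -0.10022 cm^-1, so d_i1 = -9.978 cm.
m_1 = -(-9.978)/32 = 0.3118.
With d_i1 < 0 the first image is virtual and lies on the object side; the object distance for lens 2 is d_o2 = 24 - (-9.978) = 33.978 cm.
Lens 2: 1/d_i2 = 1/f_2 - 1/d_o2 = 1/20 - 1/(33.978) = 0.02057 cm^-1, so d_i2 = 48.615 cm.
m_2 = -(48.615)/(33.978) = -1.4308.
Overall magnification: m = m_1 m_2 = -0.4462.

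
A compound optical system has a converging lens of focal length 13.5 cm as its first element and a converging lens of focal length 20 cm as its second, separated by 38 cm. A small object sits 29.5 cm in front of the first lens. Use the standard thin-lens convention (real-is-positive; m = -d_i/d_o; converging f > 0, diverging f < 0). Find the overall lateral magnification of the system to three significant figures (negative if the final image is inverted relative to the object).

Lens 1: 1/d_i1 = 1/f_1 - 1/d_o1 = 1/13.5 - 1/29.5 = 0.04018 cm^-1, so d_i1 = 24.891 cm.
m_1 = -(24.891)/29.5 = -0.8438.
The intermediate image is 24.891 cm to the right of lens 1, so d_o2 = L - d_i1 = 38 - 24.891 = 13.109 cm.
Lens 2: 1/d_i2 = 1/f_2 - 1/d_o2 = 1/20 - 1/(13.109) = -0.02628 cm^-1, so d_i2 = -38.050 cm.
m_2 = -(-38.050)/(13.109) = 2.9025.
The system's lateral magnification is m_1 m_2 = (-0.8438)(2.9025) = -2.4490.

-2.45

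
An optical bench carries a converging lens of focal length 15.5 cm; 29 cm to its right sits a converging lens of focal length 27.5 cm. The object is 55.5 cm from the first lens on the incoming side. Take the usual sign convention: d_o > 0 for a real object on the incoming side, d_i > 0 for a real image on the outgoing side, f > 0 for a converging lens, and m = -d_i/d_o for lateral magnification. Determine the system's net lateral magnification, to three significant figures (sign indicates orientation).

-0.533

Applying the thin-lens equation to the first lens, 1/15.5 = 1/55.5 + 1/d_i1, which gives d_i1 = 21.506 cm.
Its lateral magnification is m_1 = -d_i1/d_o1 = -(21.506)/55.5 = -0.3875.
The intermediate image is 21.506 cm to the right of lens 1, so d_o2 = L - d_i1 = 29 - 21.506 = 7.494 cm.
Applying the thin-lens equation again with f_2 = 27.5 cm and d_o2 = 7.494 cm gives d_i2 = -10.301 cm.
m_2 = -(-10.301)/(7.494) = 1.3746.
Total m = m_1 x m_2 = (-0.3875)(1.3746) = -0.5326.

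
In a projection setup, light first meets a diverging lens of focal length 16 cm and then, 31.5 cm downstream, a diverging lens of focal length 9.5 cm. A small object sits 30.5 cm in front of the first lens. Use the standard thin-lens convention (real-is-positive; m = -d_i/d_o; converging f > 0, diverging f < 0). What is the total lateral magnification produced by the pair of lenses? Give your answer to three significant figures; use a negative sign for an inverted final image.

0.0635

First lens: d_i1 = 1/(1/(-16) - 1/30.5) = -10.495 cm.
m_1 = -(-10.495)/30.5 = 0.3441.
The intermediate image is virtual, 10.495 cm to the left of lens 1, so d_o2 = L - d_i1 = 31.5 - (-10.495) = 41.995 cm.
Second lens: d_i2 = 1/(1/(-9.5) - 1/(41.995)) = -7.747 cm.
m_2 = -(-7.747)/(41.995) = 0.1845.
Overall magnification: m = m_1 m_2 = 0.0635.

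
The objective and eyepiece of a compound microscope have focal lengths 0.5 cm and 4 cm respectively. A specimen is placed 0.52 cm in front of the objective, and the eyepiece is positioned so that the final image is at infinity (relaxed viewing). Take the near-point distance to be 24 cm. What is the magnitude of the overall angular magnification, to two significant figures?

150

Objective: 1/d_i = 1/f_obj - 1/d_o = 1/0.5 - 1/0.52 = 0.07692 cm^-1, so d_i = 13.000 cm.
m_obj = -d_i/d_o = -13.000/0.52 = -25.000.
Eyepiece angular magnification (image at infinity): M_eye = D/f_e = 24/4 = 6.000.
Overall M = m_obj x M_eye = (-25.000)(6.000) = -150.00.
|M| = 150.00.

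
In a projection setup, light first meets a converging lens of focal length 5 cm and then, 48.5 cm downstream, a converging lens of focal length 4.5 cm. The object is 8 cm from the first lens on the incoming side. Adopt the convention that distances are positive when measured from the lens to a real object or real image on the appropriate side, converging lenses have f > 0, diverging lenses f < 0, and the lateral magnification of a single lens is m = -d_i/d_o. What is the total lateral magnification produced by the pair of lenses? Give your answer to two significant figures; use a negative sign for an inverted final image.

0.24

First lens: d_i1 = 1/(1/5 - 1/8) = 13.333 cm.
m_1 = -(13.333)/8 = -1.6667.
The intermediate image is 13.333 cm to the right of lens 1, so d_o2 = L - d_i1 = 48.5 - 13.333 = 35.167 cm.
Second lens: d_i2 = 1/(1/4.5 - 1/(35.167)) = 5.160 cm.
m_2 = -(5.160)/(35.167) = -0.1467.
The system's lateral magnification is m_1 m_2 = (-1.6667)(-0.1467) = 0.2446.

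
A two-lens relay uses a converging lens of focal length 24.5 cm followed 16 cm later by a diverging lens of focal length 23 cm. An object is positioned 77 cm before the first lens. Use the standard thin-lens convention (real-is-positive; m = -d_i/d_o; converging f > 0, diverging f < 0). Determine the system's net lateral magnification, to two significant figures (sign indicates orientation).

Lens 1: 1/d_i1 = 1/f_1 - 1/d_o1 = 1/24.5 - 1/77 = 0.02783 cm^-1, so d_i1 = 35.933 cm.
m_1 = -(35.933)/77 = -0.4667.
Since 35.933 cm > 16 cm, the first image lies past the second lens and serves as a virtual object: d_o2 = L - d_i1 = -19.933 cm.
Lens 2: 1/d_i2 = 1/f_2 - 1/d_o2 = 1/(-23) - 1/(-19.933) = 0.00669 cm^-1, so d_i2 = 149.500 cm.
m_2 = -(149.500)/(-19.933) = 7.5000.
Overall magnification: m = m_1 m_2 = -3.5000.

-3.5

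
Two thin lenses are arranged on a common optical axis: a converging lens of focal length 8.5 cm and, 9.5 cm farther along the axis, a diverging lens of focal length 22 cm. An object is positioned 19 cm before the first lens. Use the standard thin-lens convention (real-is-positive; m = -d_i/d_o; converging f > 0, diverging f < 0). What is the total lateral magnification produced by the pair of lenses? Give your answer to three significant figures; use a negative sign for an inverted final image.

Applying the thin-lens equation to the first lens, 1/8.5 = 1/19 + 1/d_i1, which gives d_i1 = 15.381 cm.
Its lateral magnification is m_1 = -d_i1/d_o1 = -(15.381)/19 = -0.8095.
Since 15.381 cm > 9.5 cm, the first image lies past the second lens and serves as a virtual object: d_o2 = L - d_i1 = -5.881 cm.
Applying the thin-lens equation again with f_2 = -22 cm and d_o2 = -5.881 cm gives d_i2 = 8.027 cm.
m_2 = -(8.027)/(-5.881) = 1.3648.
The system's lateral magnification is m_1 m_2 = (-0.8095)(1.3648) = -1.1049.

-1.10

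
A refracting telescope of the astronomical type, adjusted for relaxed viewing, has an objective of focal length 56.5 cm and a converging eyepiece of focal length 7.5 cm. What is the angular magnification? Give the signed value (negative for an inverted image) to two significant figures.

-7.5

M = -f_obj/f_eye = -56.5/(7.5) = -7.533.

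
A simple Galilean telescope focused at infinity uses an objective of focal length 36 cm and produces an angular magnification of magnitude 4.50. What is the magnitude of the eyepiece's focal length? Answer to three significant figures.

|M| = f_obj/|f_eye|, so |f_eye| = f_obj/|M| = 36/4.5 = 8.000 cm.
(The eyepiece is diverging, so its signed focal length is -8.000 cm.)

8.00 cm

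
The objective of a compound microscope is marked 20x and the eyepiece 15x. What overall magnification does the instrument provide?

The overall magnification of a compound microscope is the product of the objective and eyepiece magnifications:
M = M_obj x M_eye = 20 x 15 = 300.

300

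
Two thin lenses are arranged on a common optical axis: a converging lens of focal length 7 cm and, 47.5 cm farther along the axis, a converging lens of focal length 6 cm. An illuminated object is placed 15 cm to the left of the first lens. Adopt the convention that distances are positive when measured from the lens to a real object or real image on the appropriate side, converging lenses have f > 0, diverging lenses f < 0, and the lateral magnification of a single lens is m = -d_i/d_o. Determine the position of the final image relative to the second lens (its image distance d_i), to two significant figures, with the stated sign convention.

7.3 cm

Applying the thin-lens equation to the first lens, 1/7 = 1/15 + 1/d_i1, which gives d_i1 = 13.125 cm.
Object distance for lens 2: d_o2 = 47.5 - 13.125 = 34.375 cm.
Applying the thin-lens equation again with f_2 = 6 cm and d_o2 = 34.375 cm gives d_i2 = 7.269 cm.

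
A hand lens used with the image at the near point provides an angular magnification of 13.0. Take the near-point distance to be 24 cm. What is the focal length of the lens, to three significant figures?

2.00 cm

For the image at the near point, M = 1 + D/f.
f = D/(M - 1) = 24/(13.0 - 1) = 2.000 cm.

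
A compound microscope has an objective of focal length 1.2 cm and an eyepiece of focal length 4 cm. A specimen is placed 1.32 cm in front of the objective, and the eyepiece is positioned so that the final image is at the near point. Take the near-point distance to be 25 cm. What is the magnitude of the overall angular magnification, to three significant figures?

Objective: 1/d_i = 1/f_obj - 1/d_o = 1/1.2 - 1/1.32 = 0.07576 cm^-1, so d_i = 13.200 cm.
m_obj = -d_i/d_o = -13.200/1.32 = -10.000.
Eyepiece angular magnification (image at near point): M_eye = 1 + D/f_e = 1 + 25/4 = 7.250.
Overall M = m_obj x M_eye = (-10.000)(7.250) = -72.50.
|M| = 72.50.

72.5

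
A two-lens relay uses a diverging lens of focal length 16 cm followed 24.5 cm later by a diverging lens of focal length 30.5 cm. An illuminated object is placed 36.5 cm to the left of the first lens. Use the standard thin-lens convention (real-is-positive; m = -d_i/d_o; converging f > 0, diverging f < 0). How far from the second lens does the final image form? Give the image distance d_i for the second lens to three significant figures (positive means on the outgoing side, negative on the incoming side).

Applying the thin-lens equation to the first lens, 1/(-16) = 1/36.5 + 1/d_i1, which gives d_i1 = -11.124 cm.
With d_i1 < 0 the first image is virtual and lies on the object side; the object distance for lens 2 is d_o2 = 24.5 - (-11.124) = 35.624 cm.
Applying the thin-lens equation again with f_2 = -30.5 cm and d_o2 = 35.624 cm gives d_i2 = -16.432 cm.

-16.4 cm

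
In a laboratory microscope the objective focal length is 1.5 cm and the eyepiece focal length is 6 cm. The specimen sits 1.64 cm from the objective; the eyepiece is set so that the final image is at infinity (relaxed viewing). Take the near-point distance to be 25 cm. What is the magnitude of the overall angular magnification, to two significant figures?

45

Objective: 1/d_i = 1/f_obj - 1/d_o = 1/1.5 - 1/1.64 = 0.05691 cm^-1, so d_i = 17.571 cm.
m_obj = -d_i/d_o = -17.571/1.64 = -10.714.
Eyepiece angular magnification (image at infinity): M_eye = D/f_e = 25/6 = 4.167.
Overall M = m_obj x M_eye = (-10.714)(4.167) = -44.64.
|M| = 44.64.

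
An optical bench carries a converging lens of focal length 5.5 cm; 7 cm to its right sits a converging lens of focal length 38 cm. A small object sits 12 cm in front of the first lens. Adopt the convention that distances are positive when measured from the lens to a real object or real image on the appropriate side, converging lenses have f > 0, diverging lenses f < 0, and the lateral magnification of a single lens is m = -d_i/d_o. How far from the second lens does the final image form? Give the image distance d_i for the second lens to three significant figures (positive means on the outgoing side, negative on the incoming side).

2.91 cm

First lens: d_i1 = 1/(1/5.5 - 1/12) = 10.154 cm.
Since 10.154 cm > 7 cm, the first image lies past the second lens and serves as a virtual object: d_o2 = L - d_i1 = -3.154 cm.
Second lens: d_i2 = 1/(1/38 - 1/(-3.154)) = 2.912 cm.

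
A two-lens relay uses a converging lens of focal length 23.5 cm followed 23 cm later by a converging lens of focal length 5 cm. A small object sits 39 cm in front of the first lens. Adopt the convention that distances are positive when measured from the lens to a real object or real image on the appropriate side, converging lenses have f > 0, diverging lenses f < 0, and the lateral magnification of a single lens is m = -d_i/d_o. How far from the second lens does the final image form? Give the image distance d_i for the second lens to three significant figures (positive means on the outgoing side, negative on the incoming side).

4.39 cm

Applying the thin-lens equation to the first lens, 1/23.5 = 1/39 + 1/d_i1, which gives d_i1 = 59.129 cm.
Since 59.129 cm > 23 cm, the first image lies past the second lens and serves as a virtual object: d_o2 = L - d_i1 = -36.129 cm.
Applying the thin-lens equation again with f_2 = 5 cm and d_o2 = -36.129 cm gives d_i2 = 4.392 cm.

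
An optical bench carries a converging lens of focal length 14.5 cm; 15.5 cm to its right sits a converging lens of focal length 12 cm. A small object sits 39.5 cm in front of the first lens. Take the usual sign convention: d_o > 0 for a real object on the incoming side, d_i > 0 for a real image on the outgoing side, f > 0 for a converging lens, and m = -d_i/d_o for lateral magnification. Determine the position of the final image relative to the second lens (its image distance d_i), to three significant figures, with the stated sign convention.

First lens: d_i1 = 1/(1/14.5 - 1/39.5) = 22.910 cm.
This image would form 22.910 cm past lens 1, i.e. 7.410 cm beyond lens 2, so it is a virtual object for lens 2: d_o2 = 15.5 - 22.910 = -7.410 cm.
Second lens: d_i2 = 1/(1/12 - 1/(-7.410)) = 4.581 cm.

4.58 cm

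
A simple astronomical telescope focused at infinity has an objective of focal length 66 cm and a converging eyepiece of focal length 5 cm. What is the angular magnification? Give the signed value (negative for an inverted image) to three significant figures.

M = -f_obj/f_eye = -66/(5) = -13.200.

-13.2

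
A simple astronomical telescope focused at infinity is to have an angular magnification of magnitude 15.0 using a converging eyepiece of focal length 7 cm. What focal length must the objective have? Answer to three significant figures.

|M| = f_obj/|f_eye|, so f_obj = |M| x |f_eye| = 15.0 x 7 = 105.000 cm.

105 cm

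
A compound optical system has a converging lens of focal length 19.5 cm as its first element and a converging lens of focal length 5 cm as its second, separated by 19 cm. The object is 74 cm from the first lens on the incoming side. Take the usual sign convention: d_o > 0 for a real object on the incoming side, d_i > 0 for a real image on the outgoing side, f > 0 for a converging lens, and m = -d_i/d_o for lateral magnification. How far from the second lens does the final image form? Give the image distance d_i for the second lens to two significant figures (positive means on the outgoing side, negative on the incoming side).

3.0 cm

Applying the thin-lens equation to the first lens, 1/19.5 = 1/74 + 1/d_i1, which gives d_i1 = 26.477 cm.
Since 26.477 cm > 19 cm, the first image lies past the second lens and serves as a virtual object: d_o2 = L - d_i1 = -7.477 cm.
Applying the thin-lens equation again with f_2 = 5 cm and d_o2 = -7.477 cm gives d_i2 = 2.996 cm.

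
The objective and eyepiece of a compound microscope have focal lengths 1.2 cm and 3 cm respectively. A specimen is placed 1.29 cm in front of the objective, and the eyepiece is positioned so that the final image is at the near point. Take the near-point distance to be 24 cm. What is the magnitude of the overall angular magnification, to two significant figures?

120

Objective: 1/d_i = 1/f_obj - 1/d_o = 1/1.2 - 1/1.29 = 0.05814 cm^-1, so d_i = 17.200 cm.
m_obj = -d_i/d_o = -17.200/1.29 = -13.333.
Eyepiece angular magnification (image at near point): M_eye = 1 + D/f_e = 1 + 24/3 = 9.000.
Overall M = m_obj x M_eye = (-13.333)(9.000) = -120.00.
|M| = 120.00.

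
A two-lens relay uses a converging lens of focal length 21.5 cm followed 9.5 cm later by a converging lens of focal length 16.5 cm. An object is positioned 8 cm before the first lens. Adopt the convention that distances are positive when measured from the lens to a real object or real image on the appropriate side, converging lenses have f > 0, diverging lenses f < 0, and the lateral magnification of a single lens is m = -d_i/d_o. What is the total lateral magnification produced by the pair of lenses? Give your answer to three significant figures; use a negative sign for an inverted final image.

-4.58

First lens: d_i1 = 1/(1/21.5 - 1/8) = -12.741 cm.
m_1 = -(-12.741)/8 = 1.5926.
The intermediate image is virtual, 12.741 cm to the left of lens 1, so d_o2 = L - d_i1 = 9.5 - (-12.741) = 22.241 cm.
Second lens: d_i2 = 1/(1/16.5 - 1/(22.241)) = 63.924 cm.
m_2 = -(63.924)/(22.241) = -2.8742.
Total m = m_1 x m_2 = (1.5926)(-2.8742) = -4.5774.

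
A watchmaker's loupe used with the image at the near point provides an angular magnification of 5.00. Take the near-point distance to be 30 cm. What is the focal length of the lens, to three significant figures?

For the image at the near point, M = 1 + D/f.
f = D/(M - 1) = 30/(5.0 - 1) = 7.500 cm.

7.50 cm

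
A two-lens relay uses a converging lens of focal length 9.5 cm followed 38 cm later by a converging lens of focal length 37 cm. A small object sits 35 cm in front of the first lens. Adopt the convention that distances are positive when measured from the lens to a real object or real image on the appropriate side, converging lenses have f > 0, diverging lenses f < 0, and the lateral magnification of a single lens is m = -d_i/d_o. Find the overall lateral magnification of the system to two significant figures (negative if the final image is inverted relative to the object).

-1.1

Applying the thin-lens equation to the first lens, 1/9.5 = 1/35 + 1/d_i1, which gives d_i1 = 13.039 cm.
Its lateral magnification is m_1 = -d_i1/d_o1 = -(13.039)/35 = -0.3725.
The intermediate image is 13.039 cm to the right of lens 1, so d_o2 = L - d_i1 = 38 - 13.039 = 24.961 cm.
Applying the thin-lens equation again with f_2 = 37 cm and d_o2 = 24.961 cm gives d_i2 = -76.712 cm.
m_2 = -(-76.712)/(24.961) = 3.0733.
The system's lateral magnification is m_1 m_2 = (-0.3725)(3.0733) = -1.1450.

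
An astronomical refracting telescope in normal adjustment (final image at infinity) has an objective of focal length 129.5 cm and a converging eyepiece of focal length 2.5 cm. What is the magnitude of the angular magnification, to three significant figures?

51.8

|M| = f_obj/|f_eye| = 129.5/2.5 = 51.800.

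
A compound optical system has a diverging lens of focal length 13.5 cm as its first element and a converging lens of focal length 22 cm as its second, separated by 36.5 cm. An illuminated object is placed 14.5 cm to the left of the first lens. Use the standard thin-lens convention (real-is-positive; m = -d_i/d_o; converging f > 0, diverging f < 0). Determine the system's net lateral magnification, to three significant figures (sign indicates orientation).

-0.494

Lens 1: 1/d_i1 = 1/f_1 - 1/d_o1 = 1/(-13.5) - 1/14.5 = -0.14304 cm^-1, so d_i1 = -6.991 cm.
m_1 = -(-6.991)/14.5 = 0.4821.
With d_i1 < 0 the first image is virtual and lies on the object side; the object distance for lens 2 is d_o2 = 36.5 - (-6.991) = 43.491 cm.
Lens 2: 1/d_i2 = 1/f_2 - 1/d_o2 = 1/22 - 1/(43.491) = 0.02246 cm^-1, so d_i2 = 44.521 cm.
m_2 = -(44.521)/(43.491) = -1.0237.
Total m = m_1 x m_2 = (0.4821)(-1.0237) = -0.4936.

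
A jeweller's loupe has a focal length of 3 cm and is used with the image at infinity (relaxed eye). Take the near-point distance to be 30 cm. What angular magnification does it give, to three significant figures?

10.0

M = D/f = 30/3 = 10.000.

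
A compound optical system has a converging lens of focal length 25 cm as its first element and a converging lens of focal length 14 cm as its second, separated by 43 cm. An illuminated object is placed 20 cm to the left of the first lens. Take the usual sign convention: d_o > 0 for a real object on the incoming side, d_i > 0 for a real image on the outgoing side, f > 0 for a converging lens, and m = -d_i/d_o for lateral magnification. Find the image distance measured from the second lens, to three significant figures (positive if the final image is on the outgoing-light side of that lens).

Applying the thin-lens equation to the first lens, 1/25 = 1/20 + 1/d_i1, which gives d_i1 = -100.000 cm.
With d_i1 < 0 the first image is virtual and lies on the object side; the object distance for lens 2 is d_o2 = 43 - (-100.000) = 143.000 cm.
Applying the thin-lens equation again with f_2 = 14 cm and d_o2 = 143.000 cm gives d_i2 = 15.519 cm.

15.5 cm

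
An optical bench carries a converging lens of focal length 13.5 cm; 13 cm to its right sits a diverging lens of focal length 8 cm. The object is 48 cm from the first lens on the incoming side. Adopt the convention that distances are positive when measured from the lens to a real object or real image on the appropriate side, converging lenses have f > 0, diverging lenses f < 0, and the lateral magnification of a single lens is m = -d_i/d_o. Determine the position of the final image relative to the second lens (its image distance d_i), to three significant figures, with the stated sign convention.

Applying the thin-lens equation to the first lens, 1/13.5 = 1/48 + 1/d_i1, which gives d_i1 = 18.783 cm.
Since 18.783 cm > 13 cm, the first image lies past the second lens and serves as a virtual object: d_o2 = L - d_i1 = -5.783 cm.
Applying the thin-lens equation again with f_2 = -8 cm and d_o2 = -5.783 cm gives d_i2 = 20.863 cm.

20.9 cm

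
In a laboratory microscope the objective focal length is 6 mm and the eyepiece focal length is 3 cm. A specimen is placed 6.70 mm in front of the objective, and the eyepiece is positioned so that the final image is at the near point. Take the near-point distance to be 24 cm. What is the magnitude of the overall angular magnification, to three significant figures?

Convert to cm: f_obj = 6 mm = 0.6 cm; d_o = 6.70 mm = 0.67 cm.
Objective: 1/d_i = 1/f_obj - 1/d_o = 1/0.6 - 1/0.67 = 0.17413 cm^-1, so d_i = 5.743 cm.
m_obj = -d_i/d_o = -5.743/0.67 = -8.571.
Eyepiece angular magnification (image at near point): M_eye = 1 + D/f_e = 1 + 24/3 = 9.000.
Overall M = m_obj x M_eye = (-8.571)(9.000) = -77.14.
|M| = 77.14.

77.1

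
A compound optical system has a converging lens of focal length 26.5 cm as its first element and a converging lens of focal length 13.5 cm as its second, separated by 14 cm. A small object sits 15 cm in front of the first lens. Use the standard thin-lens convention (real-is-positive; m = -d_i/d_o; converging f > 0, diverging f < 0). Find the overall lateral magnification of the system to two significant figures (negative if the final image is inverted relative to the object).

-0.89

Lens 1: 1/d_i1 = 1/f_1 - 1/d_o1 = 1/26.5 - 1/15 = -0.02893 cm^-1, so d_i1 = -34.565 cm.
m_1 = -(-34.565)/15 = 2.3043.
The intermediate image is virtual, 34.565 cm to the left of lens 1, so d_o2 = L - d_i1 = 14 - (-34.565) = 48.565 cm.
Lens 2: 1/d_i2 = 1/f_2 - 1/d_o2 = 1/13.5 - 1/(48.565) = 0.05348 cm^-1, so d_i2 = 18.697 cm.
m_2 = -(18.697)/(48.565) = -0.3850.
Total m = m_1 x m_2 = (2.3043)(-0.3850) = -0.8872.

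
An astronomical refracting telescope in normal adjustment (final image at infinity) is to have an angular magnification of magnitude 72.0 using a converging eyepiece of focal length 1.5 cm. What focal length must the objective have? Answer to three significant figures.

108 cm

|M| = f_obj/|f_eye|, so f_obj = |M| x |f_eye| = 72.0 x 1.5 = 108.000 cm.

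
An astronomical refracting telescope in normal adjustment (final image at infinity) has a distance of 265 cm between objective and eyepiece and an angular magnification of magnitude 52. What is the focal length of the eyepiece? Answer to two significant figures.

5.0 cm

In normal adjustment the tube length equals f_obj + f_eye and |M| = f_obj/f_eye.
So f_obj = 52 f_eye and 52 f_eye + f_eye = 265 cm, giving f_eye = 265/53 = 5.000 cm and f_obj = 260.000 cm.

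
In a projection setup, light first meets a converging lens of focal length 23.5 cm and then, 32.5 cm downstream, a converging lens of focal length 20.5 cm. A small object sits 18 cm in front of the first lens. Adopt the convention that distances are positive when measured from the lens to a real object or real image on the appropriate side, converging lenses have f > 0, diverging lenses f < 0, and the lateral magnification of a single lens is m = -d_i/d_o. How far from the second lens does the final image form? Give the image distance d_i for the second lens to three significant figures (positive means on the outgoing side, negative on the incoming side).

25.2 cm

Applying the thin-lens equation to the first lens, 1/23.5 = 1/18 + 1/d_i1, which gives d_i1 = -76.909 cm.
With d_i1 < 0 the first image is virtual and lies on the object side; the object distance for lens 2 is d_o2 = 32.5 - (-76.909) = 109.409 cm.
Applying the thin-lens equation again with f_2 = 20.5 cm and d_o2 = 109.409 cm gives d_i2 = 25.227 cm.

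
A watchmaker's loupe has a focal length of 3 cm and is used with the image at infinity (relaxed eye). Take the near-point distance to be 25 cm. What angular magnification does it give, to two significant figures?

8.3

M = D/f = 25/3 = 8.333.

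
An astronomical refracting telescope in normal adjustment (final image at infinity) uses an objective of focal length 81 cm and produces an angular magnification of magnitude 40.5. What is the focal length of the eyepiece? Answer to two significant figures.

2.0 cm

|M| = f_obj/f_eye, so f_eye = f_obj/|M| = 81/40.5 = 2.000 cm.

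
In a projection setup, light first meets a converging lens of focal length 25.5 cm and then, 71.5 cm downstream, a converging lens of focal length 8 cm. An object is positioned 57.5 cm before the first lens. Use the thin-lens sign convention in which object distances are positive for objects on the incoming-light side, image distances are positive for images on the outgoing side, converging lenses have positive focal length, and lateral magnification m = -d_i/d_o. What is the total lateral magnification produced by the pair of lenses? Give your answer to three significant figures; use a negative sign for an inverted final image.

0.361

First lens: d_i1 = 1/(1/25.5 - 1/57.5) = 45.820 cm.
m_1 = -(45.820)/57.5 = -0.7969.
That image sits 25.680 cm in front of the second lens, so d_o2 = 25.680 cm.
Second lens: d_i2 = 1/(1/8 - 1/(25.680)) = 11.620 cm.
m_2 = -(11.620)/(25.680) = -0.4525.
Overall magnification: m = m_1 m_2 = 0.3606.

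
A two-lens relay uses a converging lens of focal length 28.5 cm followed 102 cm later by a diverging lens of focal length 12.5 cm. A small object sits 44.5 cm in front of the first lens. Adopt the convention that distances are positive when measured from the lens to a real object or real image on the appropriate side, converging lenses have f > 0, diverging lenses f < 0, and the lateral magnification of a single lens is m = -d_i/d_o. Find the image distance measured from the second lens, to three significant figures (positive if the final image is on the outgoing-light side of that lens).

-8.07 cm

Lens 1: 1/d_i1 = 1/f_1 - 1/d_o1 = 1/28.5 - 1/44.5 = 0.01262 cm^-1, so d_i1 = 79.266 cm.
The intermediate image is 79.266 cm to the right of lens 1, so d_o2 = L - d_i1 = 102 - 79.266 = 22.734 cm.
Lens 2: 1/d_i2 = 1/f_2 - 1/d_o2 = 1/(-12.5) - 1/(22.734) = -0.12399 cm^-1, so d_i2 = -8.065 cm.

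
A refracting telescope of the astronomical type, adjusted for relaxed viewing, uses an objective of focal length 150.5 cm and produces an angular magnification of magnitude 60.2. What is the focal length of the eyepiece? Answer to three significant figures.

|M| = f_obj/f_eye, so f_eye = f_obj/|M| = 150.5/60.2 = 2.500 cm.

2.50 cm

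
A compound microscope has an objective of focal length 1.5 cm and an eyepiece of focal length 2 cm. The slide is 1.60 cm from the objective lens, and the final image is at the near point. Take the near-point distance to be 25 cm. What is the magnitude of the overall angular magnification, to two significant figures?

Objective: 1/d_i = 1/f_obj - 1/d_o = 1/1.5 - 1/1.60 = 0.04167 cm^-1, so d_i = 24.000 cm.
m_obj = -d_i/d_o = -24.000/1.60 = -15.000.
Eyepiece angular magnification (image at near point): M_eye = 1 + D/f_e = 1 + 25/2 = 13.500.
Overall M = m_obj x M_eye = (-15.000)(13.500) = -202.50.
|M| = 202.50.

200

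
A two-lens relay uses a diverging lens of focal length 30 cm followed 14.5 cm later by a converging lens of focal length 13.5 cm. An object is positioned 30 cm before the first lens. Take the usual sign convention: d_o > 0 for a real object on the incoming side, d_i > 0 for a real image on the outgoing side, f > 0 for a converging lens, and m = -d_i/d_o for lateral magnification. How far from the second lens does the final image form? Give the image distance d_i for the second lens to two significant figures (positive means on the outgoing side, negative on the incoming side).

First lens: d_i1 = 1/(1/(-30) - 1/30) = -15.000 cm.
The intermediate image is virtual, 15.000 cm to the left of lens 1, so d_o2 = L - d_i1 = 14.5 - (-15.000) = 29.500 cm.
Second lens: d_i2 = 1/(1/13.5 - 1/(29.500)) = 24.891 cm.

25 cm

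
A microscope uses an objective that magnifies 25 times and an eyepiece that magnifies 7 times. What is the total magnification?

175

The overall magnification of a compound microscope is the product of the objective and eyepiece magnifications:
M = M_obj x M_eye = 25 x 7 = 175.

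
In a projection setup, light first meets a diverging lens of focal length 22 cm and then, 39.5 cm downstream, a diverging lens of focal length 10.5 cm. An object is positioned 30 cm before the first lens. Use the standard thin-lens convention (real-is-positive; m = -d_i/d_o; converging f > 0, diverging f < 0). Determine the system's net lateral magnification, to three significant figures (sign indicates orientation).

0.0709

Lens 1: 1/d_i1 = 1/f_1 - 1/d_o1 = 1/(-22) - 1/30 = -0.07879 cm^-1, so d_i1 = -12.692 cm.
m_1 = -(-12.692)/30 = 0.4231.
The intermediate image is virtual, 12.692 cm to the left of lens 1, so d_o2 = L - d_i1 = 39.5 - (-12.692) = 52.192 cm.
Lens 2: 1/d_i2 = 1/f_2 - 1/d_o2 = 1/(-10.5) - 1/(52.192) = -0.11440 cm^-1, so d_i2 = -8.741 cm.
m_2 = -(-8.741)/(52.192) = 0.1675.
Total m = m_1 x m_2 = (0.4231)(0.1675) = 0.0709.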